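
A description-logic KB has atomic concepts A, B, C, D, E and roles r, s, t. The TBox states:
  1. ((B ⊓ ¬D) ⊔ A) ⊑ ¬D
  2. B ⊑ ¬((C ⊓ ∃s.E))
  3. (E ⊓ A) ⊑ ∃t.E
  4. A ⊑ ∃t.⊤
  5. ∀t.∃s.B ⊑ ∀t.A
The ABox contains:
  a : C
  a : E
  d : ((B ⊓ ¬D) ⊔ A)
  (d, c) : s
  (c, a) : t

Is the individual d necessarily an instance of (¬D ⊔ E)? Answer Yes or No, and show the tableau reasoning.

1. d : (¬D ⊔ E)?  L(d) = {((B ⊓ ¬D) ⊔ A)} ∪ {(D ⊓ ¬E)}
   clash {D, ¬D} at d — d ∈ (¬D ⊔ E)
2. Hence d : (¬D ⊔ E): entailed.

Yes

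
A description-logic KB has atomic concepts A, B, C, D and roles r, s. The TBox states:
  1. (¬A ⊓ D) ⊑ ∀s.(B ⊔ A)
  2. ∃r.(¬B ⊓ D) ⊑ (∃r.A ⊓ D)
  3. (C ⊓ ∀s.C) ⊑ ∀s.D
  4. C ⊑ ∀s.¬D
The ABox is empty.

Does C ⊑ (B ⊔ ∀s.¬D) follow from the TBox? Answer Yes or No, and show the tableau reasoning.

1. C ⊑ (B ⊔ ∀s.¬D)  ⇔  (C ⊓ (¬B ⊓ ∃s.D)) unsat w.r.t. T
   all branches close; clash {D, ¬D} at an ∃-successor
2. Hence C ⊑ (B ⊔ ∀s.¬D): entailed.

Yes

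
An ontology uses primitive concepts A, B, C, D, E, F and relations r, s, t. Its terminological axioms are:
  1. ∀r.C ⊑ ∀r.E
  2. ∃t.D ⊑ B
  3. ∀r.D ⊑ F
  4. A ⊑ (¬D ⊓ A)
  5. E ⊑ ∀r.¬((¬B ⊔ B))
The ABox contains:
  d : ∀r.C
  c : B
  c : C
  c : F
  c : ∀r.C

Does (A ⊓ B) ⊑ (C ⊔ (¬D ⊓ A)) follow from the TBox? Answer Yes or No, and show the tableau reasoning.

Yes

1. (A ⊓ B) ⊑ (C ⊔ (¬D ⊓ A))  ⇔  ((A ⊓ B) ⊓ (¬C ⊓ (D ⊔ ¬A))) unsat w.r.t. T
   all branches close; clash {A, ¬A} at x₀
2. Hence (A ⊓ B) ⊑ (C ⊔ (¬D ⊓ A)): entailed.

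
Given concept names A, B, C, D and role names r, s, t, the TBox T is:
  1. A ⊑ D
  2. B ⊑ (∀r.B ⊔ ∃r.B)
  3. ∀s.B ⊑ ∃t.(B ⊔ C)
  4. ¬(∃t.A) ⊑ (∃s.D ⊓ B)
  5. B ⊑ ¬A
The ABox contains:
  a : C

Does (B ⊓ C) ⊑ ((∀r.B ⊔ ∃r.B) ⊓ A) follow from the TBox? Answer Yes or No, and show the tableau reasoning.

1. (B ⊓ C) ⊑ ((∀r.B ⊔ ∃r.B) ⊓ A)  ⇔  ((B ⊓ C) ⊓ ((∃r.¬B ⊓ ∀r.¬B) ⊔ ¬A)) unsat w.r.t. T
   apply at x₀: B⊑(∀r.B ⊔ ∃r.B); B⊑¬A
   open: L(x₀) ⊇ {B, C, ¬A, ∀r.B, ∃s.¬B, …} (+ ∃-successors)
2. Hence (B ⊓ C) ⊑ ((∀r.B ⊔ ∃r.B) ⊓ A): not entailed.

No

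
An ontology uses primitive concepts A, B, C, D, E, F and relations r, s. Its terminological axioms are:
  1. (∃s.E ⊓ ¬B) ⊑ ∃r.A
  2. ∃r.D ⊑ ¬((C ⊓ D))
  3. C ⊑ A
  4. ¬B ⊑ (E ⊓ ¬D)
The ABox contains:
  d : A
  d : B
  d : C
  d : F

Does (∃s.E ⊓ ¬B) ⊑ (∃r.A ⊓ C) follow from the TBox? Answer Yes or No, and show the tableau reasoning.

No

1. (∃s.E ⊓ ¬B) ⊑ (∃r.A ⊓ C)  ⇔  ((∃s.E ⊓ ¬B) ⊓ (∀r.¬A ⊔ ¬C)) unsat w.r.t. T
   apply at x₀: (∃s.E ⊓ ¬B)⊑∃r.A; ¬B⊑(E ⊓ ¬D)
   open: L(x₀) ⊇ {E, ¬B, ¬C, ¬D, ∀r.¬D, …} (+ ∃-successors)
2. Hence (∃s.E ⊓ ¬B) ⊑ (∃r.A ⊓ C): not entailed.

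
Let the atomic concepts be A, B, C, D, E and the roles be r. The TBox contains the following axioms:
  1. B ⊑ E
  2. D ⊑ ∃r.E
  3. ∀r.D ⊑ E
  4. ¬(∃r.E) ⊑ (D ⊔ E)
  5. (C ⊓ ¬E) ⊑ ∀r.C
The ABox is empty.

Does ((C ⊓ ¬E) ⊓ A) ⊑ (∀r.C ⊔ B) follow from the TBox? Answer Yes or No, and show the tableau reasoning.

1. ((C ⊓ ¬E) ⊓ A) ⊑ (∀r.C ⊔ B)  ⇔  (((C ⊓ ¬E) ⊓ A) ⊓ (∃r.¬C ⊓ ¬B)) unsat w.r.t. T
   all branches close; clash {E, ¬E} at x₀
2. Hence ((C ⊓ ¬E) ⊓ A) ⊑ (∀r.C ⊔ B): entailed.

Yes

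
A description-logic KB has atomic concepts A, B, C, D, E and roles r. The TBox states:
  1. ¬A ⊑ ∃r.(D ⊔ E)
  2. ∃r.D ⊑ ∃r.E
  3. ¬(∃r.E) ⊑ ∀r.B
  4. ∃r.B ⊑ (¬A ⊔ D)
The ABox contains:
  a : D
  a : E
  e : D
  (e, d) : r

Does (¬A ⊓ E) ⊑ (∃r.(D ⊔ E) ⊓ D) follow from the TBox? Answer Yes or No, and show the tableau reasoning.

No

1. (¬A ⊓ E) ⊑ (∃r.(D ⊔ E) ⊓ D)  ⇔  ((¬A ⊓ E) ⊓ (∀r.(¬D ⊓ ¬E) ⊔ ¬D)) unsat w.r.t. T
   apply at x₀: ¬A⊑∃r.(D ⊔ E)
   open: L(x₀) ⊇ {E, ¬A, ¬D, ∀r.¬B, ∃r.(D ⊔ E), …} (+ ∃-successors)
2. Hence (¬A ⊓ E) ⊑ (∃r.(D ⊔ E) ⊓ D): not entailed.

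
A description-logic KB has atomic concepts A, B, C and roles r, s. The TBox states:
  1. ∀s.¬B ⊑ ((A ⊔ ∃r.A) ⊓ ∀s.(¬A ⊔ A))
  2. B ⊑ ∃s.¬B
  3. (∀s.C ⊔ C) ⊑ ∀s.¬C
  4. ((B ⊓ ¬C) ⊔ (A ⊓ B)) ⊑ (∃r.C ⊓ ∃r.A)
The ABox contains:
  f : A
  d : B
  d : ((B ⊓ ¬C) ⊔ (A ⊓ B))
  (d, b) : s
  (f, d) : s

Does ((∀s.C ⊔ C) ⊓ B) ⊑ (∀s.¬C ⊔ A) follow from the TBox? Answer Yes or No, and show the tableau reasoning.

Yes

1. ((∀s.C ⊔ C) ⊓ B) ⊑ (∀s.¬C ⊔ A)  ⇔  (((∀s.C ⊔ C) ⊓ B) ⊓ (∃s.C ⊓ ¬A)) unsat w.r.t. T
   all branches close; clash {C, ¬C} at an ∃-successor
2. Hence ((∀s.C ⊔ C) ⊓ B) ⊑ (∀s.¬C ⊔ A): entailed.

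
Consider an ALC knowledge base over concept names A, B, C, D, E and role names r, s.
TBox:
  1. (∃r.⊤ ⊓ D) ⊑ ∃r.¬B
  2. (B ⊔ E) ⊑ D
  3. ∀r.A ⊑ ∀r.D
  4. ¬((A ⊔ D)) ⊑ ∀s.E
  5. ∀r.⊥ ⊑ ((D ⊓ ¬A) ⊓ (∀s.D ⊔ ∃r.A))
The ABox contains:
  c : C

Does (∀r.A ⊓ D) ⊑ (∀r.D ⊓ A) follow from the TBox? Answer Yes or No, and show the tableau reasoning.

No

1. (∀r.A ⊓ D) ⊑ (∀r.D ⊓ A)  ⇔  ((∀r.A ⊓ D) ⊓ (∃r.¬D ⊔ ¬A)) unsat w.r.t. T
   apply at x₀: ∀r.A⊑∀r.D
   open: L(x₀) ⊇ {D, ¬A, ∀r.A, ∀r.D, ∀r.⊥, …}
2. Hence (∀r.A ⊓ D) ⊑ (∀r.D ⊓ A): not entailed.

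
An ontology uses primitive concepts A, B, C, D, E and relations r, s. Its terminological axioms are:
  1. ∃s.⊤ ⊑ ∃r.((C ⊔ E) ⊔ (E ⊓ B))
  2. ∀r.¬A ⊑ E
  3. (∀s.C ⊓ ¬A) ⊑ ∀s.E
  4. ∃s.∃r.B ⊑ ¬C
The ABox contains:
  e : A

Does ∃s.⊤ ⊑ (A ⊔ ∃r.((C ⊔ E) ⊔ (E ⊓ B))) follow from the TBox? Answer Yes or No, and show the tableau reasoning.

1. ∃s.⊤ ⊑ (A ⊔ ∃r.((C ⊔ E) ⊔ (E ⊓ B)))  ⇔  (∃s.⊤ ⊓ (¬A ⊓ ∀r.((¬C ⊓ ¬E) ⊓ (¬E ⊔ ¬B)))) unsat w.r.t. T
   all branches close; clash {E, ¬E} at an ∃-successor
2. Hence ∃s.⊤ ⊑ (A ⊔ ∃r.((C ⊔ E) ⊔ (E ⊓ B))): entailed.

Yes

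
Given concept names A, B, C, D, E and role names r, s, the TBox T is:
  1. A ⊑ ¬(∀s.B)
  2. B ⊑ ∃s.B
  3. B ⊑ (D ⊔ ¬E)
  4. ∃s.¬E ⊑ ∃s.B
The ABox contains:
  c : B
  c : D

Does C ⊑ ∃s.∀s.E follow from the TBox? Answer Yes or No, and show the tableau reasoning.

No

1. C ⊑ ∃s.∀s.E  ⇔  (C ⊓ ∀s.∃s.¬E) unsat w.r.t. T
   open: L(x₀) ⊇ {C, ¬A, ¬B, ∀s.E, ∀s.∃s.¬E}
2. Hence C ⊑ ∃s.∀s.E: not entailed.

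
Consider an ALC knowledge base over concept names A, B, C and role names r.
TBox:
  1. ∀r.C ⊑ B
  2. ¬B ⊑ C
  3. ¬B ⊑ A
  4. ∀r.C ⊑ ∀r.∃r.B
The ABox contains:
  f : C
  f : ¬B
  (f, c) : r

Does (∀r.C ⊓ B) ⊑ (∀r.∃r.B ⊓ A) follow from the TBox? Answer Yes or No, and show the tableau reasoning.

No

1. (∀r.C ⊓ B) ⊑ (∀r.∃r.B ⊓ A)  ⇔  ((∀r.C ⊓ B) ⊓ (∃r.∀r.¬B ⊔ ¬A)) unsat w.r.t. T
   apply at x₀: ∀r.C⊑∀r.∃r.B
   open: L(x₀) ⊇ {B, ¬A, ∀r.C, ∀r.∃r.B}
2. Hence (∀r.C ⊓ B) ⊑ (∀r.∃r.B ⊓ A): not entailed.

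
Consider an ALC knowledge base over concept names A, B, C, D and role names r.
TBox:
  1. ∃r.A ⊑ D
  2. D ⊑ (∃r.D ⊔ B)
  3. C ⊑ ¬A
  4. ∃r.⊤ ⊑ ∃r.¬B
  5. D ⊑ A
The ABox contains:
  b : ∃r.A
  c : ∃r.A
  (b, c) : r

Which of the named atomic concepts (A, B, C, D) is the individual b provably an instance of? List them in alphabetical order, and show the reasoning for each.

{A, D}

1. b : A?  L(b) = {∃r.A} ∪ {¬A}
   clash {A, ¬A} at b — b ∈ A
2. b : B?  L(b) = {∃r.A} ∪ {¬B}
   apply at b: ∃r.A⊑D
   open: L(b) ⊇ {A, D, ¬B, ¬C, ∃r.A, …} (+ ∃-successors) — b ∉ B possible
3. b : C?  L(b) = {∃r.A} ∪ {¬C}
   apply at b: ∃r.A⊑D
   open: L(b) ⊇ {A, D, ¬C, ∃r.A, ∃r.D, …} (+ ∃-successors) — b ∉ C possible
4. b : D?  L(b) = {∃r.A} ∪ {¬D}
   clash {D, ¬D} at b — b ∈ D
5. Entailed for b: {A, D}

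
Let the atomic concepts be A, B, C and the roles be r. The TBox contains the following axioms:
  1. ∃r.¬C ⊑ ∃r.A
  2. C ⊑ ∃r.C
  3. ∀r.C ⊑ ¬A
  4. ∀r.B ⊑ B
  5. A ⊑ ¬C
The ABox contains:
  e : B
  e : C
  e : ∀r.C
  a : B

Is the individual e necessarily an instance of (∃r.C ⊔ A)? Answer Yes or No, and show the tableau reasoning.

Yes

1. e : (∃r.C ⊔ A)?  L(e) = {B, C, ∀r.C} ∪ {(∀r.¬C ⊓ ¬A)}
   clash {C, ¬C} at an ∃-successor — e ∈ (∃r.C ⊔ A)
2. Hence e : (∃r.C ⊔ A): entailed.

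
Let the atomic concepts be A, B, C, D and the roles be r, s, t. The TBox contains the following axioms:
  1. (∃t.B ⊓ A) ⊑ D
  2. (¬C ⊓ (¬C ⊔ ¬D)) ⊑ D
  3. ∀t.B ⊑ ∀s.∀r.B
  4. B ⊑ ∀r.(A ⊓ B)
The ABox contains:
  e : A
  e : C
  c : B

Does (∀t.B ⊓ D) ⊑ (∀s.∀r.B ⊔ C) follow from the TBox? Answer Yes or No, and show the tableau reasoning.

Yes

1. (∀t.B ⊓ D) ⊑ (∀s.∀r.B ⊔ C)  ⇔  ((∀t.B ⊓ D) ⊓ (∃s.∃r.¬B ⊓ ¬C)) unsat w.r.t. T
   all branches close; clash {B, ¬B} at an ∃-successor
2. Hence (∀t.B ⊓ D) ⊑ (∀s.∀r.B ⊔ C): entailed.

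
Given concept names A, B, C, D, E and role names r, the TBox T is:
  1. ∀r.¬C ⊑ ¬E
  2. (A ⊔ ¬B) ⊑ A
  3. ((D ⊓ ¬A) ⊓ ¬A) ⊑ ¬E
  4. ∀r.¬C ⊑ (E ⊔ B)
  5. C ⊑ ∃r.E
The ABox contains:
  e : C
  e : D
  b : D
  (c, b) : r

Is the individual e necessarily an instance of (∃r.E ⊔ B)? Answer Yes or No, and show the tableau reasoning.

1. e : (∃r.E ⊔ B)?  L(e) = {C, D} ∪ {(∀r.¬E ⊓ ¬B)}
   clash {B, ¬B} at e — e ∈ (∃r.E ⊔ B)
2. Hence e : (∃r.E ⊔ B): entailed.

Yes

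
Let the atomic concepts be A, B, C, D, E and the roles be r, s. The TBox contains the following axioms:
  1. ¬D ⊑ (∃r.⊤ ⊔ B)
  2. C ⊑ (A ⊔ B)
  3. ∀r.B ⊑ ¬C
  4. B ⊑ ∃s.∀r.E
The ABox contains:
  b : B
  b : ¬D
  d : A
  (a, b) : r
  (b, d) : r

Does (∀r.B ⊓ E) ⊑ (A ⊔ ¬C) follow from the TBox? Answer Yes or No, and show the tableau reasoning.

1. (∀r.B ⊓ E) ⊑ (A ⊔ ¬C)  ⇔  ((∀r.B ⊓ E) ⊓ (¬A ⊓ C)) unsat w.r.t. T
   all branches close; clash {C, ¬C} at x₀
2. Hence (∀r.B ⊓ E) ⊑ (A ⊔ ¬C): entailed.

Yes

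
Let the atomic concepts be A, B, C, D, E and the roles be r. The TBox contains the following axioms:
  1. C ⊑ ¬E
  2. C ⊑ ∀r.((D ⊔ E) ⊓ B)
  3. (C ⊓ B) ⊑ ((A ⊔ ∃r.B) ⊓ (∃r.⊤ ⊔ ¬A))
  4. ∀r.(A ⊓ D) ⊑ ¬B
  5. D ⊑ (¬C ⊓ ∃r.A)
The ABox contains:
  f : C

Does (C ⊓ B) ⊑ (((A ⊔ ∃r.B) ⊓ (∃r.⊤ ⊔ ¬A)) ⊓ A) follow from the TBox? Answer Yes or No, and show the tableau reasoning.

No

1. (C ⊓ B) ⊑ (((A ⊔ ∃r.B) ⊓ (∃r.⊤ ⊔ ¬A)) ⊓ A)  ⇔  ((C ⊓ B) ⊓ (((¬A ⊓ ∀r.¬B) ⊔ (∀r.⊥ ⊓ A)) ⊔ ¬A)) unsat w.r.t. T
   apply at x₀: C⊑¬E; C⊑∀r.((D ⊔ E) ⊓ B); (C ⊓ B)⊑((A ⊔ ∃r.B) ⊓ (∃r.⊤ ⊔ ¬A))
   open: L(x₀) ⊇ {B, C, ¬A, ¬D, ¬E, …} (+ ∃-successors)
2. Hence (C ⊓ B) ⊑ (((A ⊔ ∃r.B) ⊓ (∃r.⊤ ⊔ ¬A)) ⊓ A): not entailed.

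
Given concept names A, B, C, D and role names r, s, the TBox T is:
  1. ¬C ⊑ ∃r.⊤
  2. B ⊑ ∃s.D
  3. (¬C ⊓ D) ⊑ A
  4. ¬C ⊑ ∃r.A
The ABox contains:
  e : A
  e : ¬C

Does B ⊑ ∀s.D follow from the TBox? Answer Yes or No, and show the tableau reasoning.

1. B ⊑ ∀s.D  ⇔  (B ⊓ ∃s.¬D) unsat w.r.t. T
   apply at x₀: B⊑∃s.D
   open: L(x₀) ⊇ {B, C, ∃s.D, ∃s.¬D} (+ ∃-successors)
2. Hence B ⊑ ∀s.D: not entailed.

No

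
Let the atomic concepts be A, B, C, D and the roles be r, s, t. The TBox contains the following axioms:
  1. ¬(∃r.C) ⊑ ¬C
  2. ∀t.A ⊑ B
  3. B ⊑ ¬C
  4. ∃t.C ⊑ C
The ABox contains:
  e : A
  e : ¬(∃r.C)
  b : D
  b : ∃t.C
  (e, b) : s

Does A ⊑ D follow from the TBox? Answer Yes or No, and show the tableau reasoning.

No

1. A ⊑ D  ⇔  (A ⊓ ¬D) unsat w.r.t. T
   open: L(x₀) ⊇ {A, ¬B, ¬D, ∀t.¬C, ∃r.C, …} (+ ∃-successors)
2. Hence A ⊑ D: not entailed.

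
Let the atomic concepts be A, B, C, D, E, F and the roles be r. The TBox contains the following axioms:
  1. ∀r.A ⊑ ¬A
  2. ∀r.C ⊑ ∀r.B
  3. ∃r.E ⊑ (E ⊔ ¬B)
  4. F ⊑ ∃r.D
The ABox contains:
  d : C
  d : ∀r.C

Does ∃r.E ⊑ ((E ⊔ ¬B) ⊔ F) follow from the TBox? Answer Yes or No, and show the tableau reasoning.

Yes

1. ∃r.E ⊑ ((E ⊔ ¬B) ⊔ F)  ⇔  (∃r.E ⊓ ((¬E ⊓ B) ⊓ ¬F)) unsat w.r.t. T
   all branches close; clash {B, ¬B} at x₀
2. Hence ∃r.E ⊑ ((E ⊔ ¬B) ⊔ F): entailed.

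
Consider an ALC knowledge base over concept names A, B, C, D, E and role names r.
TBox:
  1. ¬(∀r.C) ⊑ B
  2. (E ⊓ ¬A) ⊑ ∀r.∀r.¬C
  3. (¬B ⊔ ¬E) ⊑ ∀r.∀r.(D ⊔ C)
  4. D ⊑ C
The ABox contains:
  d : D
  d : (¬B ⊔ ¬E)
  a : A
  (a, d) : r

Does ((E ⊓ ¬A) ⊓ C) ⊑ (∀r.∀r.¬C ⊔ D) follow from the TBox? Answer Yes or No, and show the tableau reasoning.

Yes

1. ((E ⊓ ¬A) ⊓ C) ⊑ (∀r.∀r.¬C ⊔ D)  ⇔  (((E ⊓ ¬A) ⊓ C) ⊓ (∃r.∃r.C ⊓ ¬D)) unsat w.r.t. T
   all branches close; clash {C, ¬C} at an ∃-successor
2. Hence ((E ⊓ ¬A) ⊓ C) ⊑ (∀r.∀r.¬C ⊔ D): entailed.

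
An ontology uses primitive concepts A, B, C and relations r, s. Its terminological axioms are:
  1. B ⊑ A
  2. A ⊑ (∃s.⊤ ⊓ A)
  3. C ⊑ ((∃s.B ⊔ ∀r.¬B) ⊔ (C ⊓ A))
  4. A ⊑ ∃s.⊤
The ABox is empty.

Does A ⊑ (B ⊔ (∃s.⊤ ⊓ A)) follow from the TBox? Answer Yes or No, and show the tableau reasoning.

Yes

1. A ⊑ (B ⊔ (∃s.⊤ ⊓ A))  ⇔  (A ⊓ (¬B ⊓ (∀s.⊥ ⊔ ¬A))) unsat w.r.t. T
   all branches close; clash {A, ¬A} at x₀
2. Hence A ⊑ (B ⊔ (∃s.⊤ ⊓ A)): entailed.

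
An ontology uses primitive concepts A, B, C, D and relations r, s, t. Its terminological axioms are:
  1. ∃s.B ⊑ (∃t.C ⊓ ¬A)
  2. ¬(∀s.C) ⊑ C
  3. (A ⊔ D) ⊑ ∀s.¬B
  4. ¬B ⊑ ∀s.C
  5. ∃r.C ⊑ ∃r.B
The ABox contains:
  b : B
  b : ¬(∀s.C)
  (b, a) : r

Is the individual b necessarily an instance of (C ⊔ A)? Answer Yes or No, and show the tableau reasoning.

1. b : (C ⊔ A)?  L(b) = {B, ¬(∀s.C)} ∪ {(¬C ⊓ ¬A)}
   clash {C, ¬C} at b — b ∈ (C ⊔ A)
2. Hence b : (C ⊔ A): entailed.

Yes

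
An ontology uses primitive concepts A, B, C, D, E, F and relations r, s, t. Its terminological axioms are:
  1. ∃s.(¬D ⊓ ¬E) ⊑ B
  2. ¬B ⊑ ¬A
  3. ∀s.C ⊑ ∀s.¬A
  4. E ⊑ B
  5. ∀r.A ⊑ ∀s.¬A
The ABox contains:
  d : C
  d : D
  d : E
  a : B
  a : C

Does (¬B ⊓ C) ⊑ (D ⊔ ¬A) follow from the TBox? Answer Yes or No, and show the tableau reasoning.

1. (¬B ⊓ C) ⊑ (D ⊔ ¬A)  ⇔  ((¬B ⊓ C) ⊓ (¬D ⊓ A)) unsat w.r.t. T
   all branches close; clash {A, ¬A} at x₀
2. Hence (¬B ⊓ C) ⊑ (D ⊔ ¬A): entailed.

Yes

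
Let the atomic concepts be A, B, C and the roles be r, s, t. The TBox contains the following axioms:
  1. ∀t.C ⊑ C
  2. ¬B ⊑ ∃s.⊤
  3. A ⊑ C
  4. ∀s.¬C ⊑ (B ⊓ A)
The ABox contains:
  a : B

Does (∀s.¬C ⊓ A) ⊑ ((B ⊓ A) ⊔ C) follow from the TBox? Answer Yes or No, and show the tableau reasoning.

Yes

1. (∀s.¬C ⊓ A) ⊑ ((B ⊓ A) ⊔ C)  ⇔  ((∀s.¬C ⊓ A) ⊓ ((¬B ⊔ ¬A) ⊓ ¬C)) unsat w.r.t. T
   all branches close; clash {C, ¬C} at x₀
2. Hence (∀s.¬C ⊓ A) ⊑ ((B ⊓ A) ⊔ C): entailed.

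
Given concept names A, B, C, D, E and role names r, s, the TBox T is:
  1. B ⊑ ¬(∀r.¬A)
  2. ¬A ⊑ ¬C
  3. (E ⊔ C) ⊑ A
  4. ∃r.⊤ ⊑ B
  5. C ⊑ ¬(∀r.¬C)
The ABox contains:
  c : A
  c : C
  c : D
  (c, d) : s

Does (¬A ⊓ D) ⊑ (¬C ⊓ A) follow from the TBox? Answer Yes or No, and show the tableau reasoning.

No

1. (¬A ⊓ D) ⊑ (¬C ⊓ A)  ⇔  ((¬A ⊓ D) ⊓ (C ⊔ ¬A)) unsat w.r.t. T
   apply at x₀: ¬A⊑¬C
   open: L(x₀) ⊇ {D, ¬A, ¬B, ¬C, ¬E, …}
2. Hence (¬A ⊓ D) ⊑ (¬C ⊓ A): not entailed.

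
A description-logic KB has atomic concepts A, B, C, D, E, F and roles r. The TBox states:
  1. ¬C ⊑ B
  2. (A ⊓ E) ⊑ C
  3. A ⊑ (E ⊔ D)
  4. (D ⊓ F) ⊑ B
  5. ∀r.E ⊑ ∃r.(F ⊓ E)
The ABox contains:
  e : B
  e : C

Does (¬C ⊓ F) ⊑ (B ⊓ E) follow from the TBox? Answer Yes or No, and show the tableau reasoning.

1. (¬C ⊓ F) ⊑ (B ⊓ E)  ⇔  ((¬C ⊓ F) ⊓ (¬B ⊔ ¬E)) unsat w.r.t. T
   apply at x₀: ¬C⊑B
   open: L(x₀) ⊇ {B, F, ¬A, ¬C, ¬E, …} (+ ∃-successors)
2. Hence (¬C ⊓ F) ⊑ (B ⊓ E): not entailed.

No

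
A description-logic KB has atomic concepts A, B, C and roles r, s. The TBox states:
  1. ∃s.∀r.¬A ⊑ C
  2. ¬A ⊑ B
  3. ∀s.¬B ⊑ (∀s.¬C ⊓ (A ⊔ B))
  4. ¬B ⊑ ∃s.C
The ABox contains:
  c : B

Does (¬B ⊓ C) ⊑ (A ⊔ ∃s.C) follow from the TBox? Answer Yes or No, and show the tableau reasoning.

1. (¬B ⊓ C) ⊑ (A ⊔ ∃s.C)  ⇔  ((¬B ⊓ C) ⊓ (¬A ⊓ ∀s.¬C)) unsat w.r.t. T
   all branches close; clash {B, ¬B} at x₀
2. Hence (¬B ⊓ C) ⊑ (A ⊔ ∃s.C): entailed.

Yes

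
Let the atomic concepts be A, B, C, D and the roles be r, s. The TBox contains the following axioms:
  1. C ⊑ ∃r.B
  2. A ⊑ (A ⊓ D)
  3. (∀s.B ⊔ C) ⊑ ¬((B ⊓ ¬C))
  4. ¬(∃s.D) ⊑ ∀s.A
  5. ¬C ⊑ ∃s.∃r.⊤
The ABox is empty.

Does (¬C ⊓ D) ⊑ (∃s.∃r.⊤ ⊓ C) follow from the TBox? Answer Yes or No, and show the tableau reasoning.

1. (¬C ⊓ D) ⊑ (∃s.∃r.⊤ ⊓ C)  ⇔  ((¬C ⊓ D) ⊓ (∀s.∀r.⊥ ⊔ ¬C)) unsat w.r.t. T
   apply at x₀: ¬C⊑∃s.∃r.⊤
   open: L(x₀) ⊇ {D, ¬A, ¬C, ∃s.D, ∃s.¬B, …} (+ ∃-successors)
2. Hence (¬C ⊓ D) ⊑ (∃s.∃r.⊤ ⊓ C): not entailed.

No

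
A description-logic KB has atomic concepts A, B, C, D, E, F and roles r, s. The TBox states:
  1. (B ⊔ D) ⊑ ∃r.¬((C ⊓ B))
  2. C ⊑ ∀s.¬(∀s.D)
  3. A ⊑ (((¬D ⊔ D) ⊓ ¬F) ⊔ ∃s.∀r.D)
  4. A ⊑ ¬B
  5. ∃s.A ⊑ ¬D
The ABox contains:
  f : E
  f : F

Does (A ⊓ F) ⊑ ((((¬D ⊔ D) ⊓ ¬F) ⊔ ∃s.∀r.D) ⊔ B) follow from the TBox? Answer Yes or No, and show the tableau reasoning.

Yes

1. (A ⊓ F) ⊑ ((((¬D ⊔ D) ⊓ ¬F) ⊔ ∃s.∀r.D) ⊔ B)  ⇔  ((A ⊓ F) ⊓ ((((D ⊓ ¬D) ⊔ F) ⊓ ∀s.∃r.¬D) ⊓ ¬B)) unsat w.r.t. T
   all branches close; clash {D, ¬D} at an ∃-successor
2. Hence (A ⊓ F) ⊑ ((((¬D ⊔ D) ⊓ ¬F) ⊔ ∃s.∀r.D) ⊔ B): entailed.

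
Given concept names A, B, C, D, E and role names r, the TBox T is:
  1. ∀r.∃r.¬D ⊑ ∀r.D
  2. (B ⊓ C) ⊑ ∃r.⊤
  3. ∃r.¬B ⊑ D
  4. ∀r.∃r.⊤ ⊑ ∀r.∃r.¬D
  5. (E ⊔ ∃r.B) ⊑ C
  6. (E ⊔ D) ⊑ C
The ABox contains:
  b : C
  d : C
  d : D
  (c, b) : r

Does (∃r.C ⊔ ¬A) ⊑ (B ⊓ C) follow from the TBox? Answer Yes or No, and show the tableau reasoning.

No

1. (∃r.C ⊔ ¬A) ⊑ (B ⊓ C)  ⇔  ((∃r.C ⊔ ¬A) ⊓ (¬B ⊔ ¬C)) unsat w.r.t. T
   open: L(x₀) ⊇ {C, ¬B, ¬D, ¬E, ∀r.B, …} (+ ∃-successors)
2. Hence (∃r.C ⊔ ¬A) ⊑ (B ⊓ C): not entailed.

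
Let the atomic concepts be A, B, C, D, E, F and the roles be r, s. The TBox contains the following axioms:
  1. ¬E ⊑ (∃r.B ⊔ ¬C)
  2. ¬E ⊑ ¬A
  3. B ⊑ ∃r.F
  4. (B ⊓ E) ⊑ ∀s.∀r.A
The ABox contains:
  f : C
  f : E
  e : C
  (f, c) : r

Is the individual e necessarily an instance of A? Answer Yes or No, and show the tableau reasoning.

1. e : A?  L(e) = {C} ∪ {¬A}
   open: L(e) ⊇ {C, E, ¬A, ¬B} — e ∉ A possible
2. Hence e : A: not entailed.

No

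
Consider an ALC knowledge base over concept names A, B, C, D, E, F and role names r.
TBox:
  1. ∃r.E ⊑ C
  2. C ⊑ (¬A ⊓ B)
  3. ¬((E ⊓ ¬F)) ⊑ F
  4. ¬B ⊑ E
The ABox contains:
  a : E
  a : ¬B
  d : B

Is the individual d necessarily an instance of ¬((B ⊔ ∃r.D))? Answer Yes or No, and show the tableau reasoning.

No

1. d : ¬((B ⊔ ∃r.D))?  L(d) = {B} ∪ {(B ⊔ ∃r.D)}
   open: L(d) ⊇ {B, E, ¬C, ¬F, ∀r.¬E} — d ∉ ¬((B ⊔ ∃r.D)) possible
2. Hence d : ¬((B ⊔ ∃r.D)): not entailed.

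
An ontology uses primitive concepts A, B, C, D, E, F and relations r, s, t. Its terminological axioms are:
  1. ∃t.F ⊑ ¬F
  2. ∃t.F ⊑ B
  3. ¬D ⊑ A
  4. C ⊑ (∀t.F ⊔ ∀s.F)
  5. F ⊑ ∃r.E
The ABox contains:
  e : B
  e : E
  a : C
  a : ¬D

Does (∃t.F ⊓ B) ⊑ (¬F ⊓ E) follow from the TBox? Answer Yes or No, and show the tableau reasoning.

No

1. (∃t.F ⊓ B) ⊑ (¬F ⊓ E)  ⇔  ((∃t.F ⊓ B) ⊓ (F ⊔ ¬E)) unsat w.r.t. T
   apply at x₀: ∃t.F⊑¬F
   open: L(x₀) ⊇ {B, D, ¬C, ¬E, ¬F, …} (+ ∃-successors)
2. Hence (∃t.F ⊓ B) ⊑ (¬F ⊓ E): not entailed.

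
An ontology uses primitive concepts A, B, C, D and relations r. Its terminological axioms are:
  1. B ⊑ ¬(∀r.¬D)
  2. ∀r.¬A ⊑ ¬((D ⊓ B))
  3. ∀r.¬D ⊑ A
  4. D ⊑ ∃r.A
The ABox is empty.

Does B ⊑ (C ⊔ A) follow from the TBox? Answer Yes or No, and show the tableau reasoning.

1. B ⊑ (C ⊔ A)  ⇔  (B ⊓ (¬C ⊓ ¬A)) unsat w.r.t. T
   apply at x₀: B⊑¬(∀r.¬D)
   open: L(x₀) ⊇ {B, ¬A, ¬C, ¬D, ∃r.A, …} (+ ∃-successors)
2. Hence B ⊑ (C ⊔ A): not entailed.

No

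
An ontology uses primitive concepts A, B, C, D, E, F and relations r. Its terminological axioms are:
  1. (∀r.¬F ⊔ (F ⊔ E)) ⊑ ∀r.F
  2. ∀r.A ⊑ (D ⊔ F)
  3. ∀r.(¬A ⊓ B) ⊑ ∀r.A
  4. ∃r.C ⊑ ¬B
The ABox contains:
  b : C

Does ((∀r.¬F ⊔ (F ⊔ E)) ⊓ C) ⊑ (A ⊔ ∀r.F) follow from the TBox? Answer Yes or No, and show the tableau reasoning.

1. ((∀r.¬F ⊔ (F ⊔ E)) ⊓ C) ⊑ (A ⊔ ∀r.F)  ⇔  (((∀r.¬F ⊔ (F ⊔ E)) ⊓ C) ⊓ (¬A ⊓ ∃r.¬F)) unsat w.r.t. T
   all branches close; clash {F, ¬F} at an ∃-successor
2. Hence ((∀r.¬F ⊔ (F ⊔ E)) ⊓ C) ⊑ (A ⊔ ∀r.F): entailed.

Yes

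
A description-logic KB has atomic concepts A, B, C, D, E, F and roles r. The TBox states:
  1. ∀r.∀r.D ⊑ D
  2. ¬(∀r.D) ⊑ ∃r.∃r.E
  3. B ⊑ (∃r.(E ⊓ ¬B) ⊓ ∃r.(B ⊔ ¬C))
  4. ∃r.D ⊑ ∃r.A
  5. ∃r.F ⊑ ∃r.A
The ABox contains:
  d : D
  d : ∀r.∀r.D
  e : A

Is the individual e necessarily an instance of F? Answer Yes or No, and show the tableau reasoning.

No

1. e : F?  L(e) = {A} ∪ {¬F}
   open: L(e) ⊇ {A, D, ¬B, ¬F, ∀r.D, …} — e ∉ F possible
2. Hence e : F: not entailed.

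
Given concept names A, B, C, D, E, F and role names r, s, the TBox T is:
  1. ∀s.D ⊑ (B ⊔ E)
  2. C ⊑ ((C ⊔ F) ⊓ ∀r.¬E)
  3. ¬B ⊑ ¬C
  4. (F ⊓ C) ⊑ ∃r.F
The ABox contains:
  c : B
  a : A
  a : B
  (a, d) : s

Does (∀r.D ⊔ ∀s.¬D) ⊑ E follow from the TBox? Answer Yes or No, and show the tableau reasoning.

No

1. (∀r.D ⊔ ∀s.¬D) ⊑ E  ⇔  ((∀r.D ⊔ ∀s.¬D) ⊓ ¬E) unsat w.r.t. T
   open: L(x₀) ⊇ {B, ¬C, ¬E, ¬F, ∀r.D, …} (+ ∃-successors)
2. Hence (∀r.D ⊔ ∀s.¬D) ⊑ E: not entailed.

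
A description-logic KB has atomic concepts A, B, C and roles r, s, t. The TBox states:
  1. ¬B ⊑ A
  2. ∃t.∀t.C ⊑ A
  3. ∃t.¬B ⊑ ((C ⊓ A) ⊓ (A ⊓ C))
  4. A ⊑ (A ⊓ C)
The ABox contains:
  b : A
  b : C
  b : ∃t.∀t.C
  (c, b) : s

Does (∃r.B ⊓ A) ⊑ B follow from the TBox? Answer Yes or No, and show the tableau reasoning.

No

1. (∃r.B ⊓ A) ⊑ B  ⇔  ((∃r.B ⊓ A) ⊓ ¬B) unsat w.r.t. T
   apply at x₀: A⊑(A ⊓ C)
   open: L(x₀) ⊇ {A, C, ¬B, ∀t.B, ∃r.B} (+ ∃-successors)
2. Hence (∃r.B ⊓ A) ⊑ B: not entailed.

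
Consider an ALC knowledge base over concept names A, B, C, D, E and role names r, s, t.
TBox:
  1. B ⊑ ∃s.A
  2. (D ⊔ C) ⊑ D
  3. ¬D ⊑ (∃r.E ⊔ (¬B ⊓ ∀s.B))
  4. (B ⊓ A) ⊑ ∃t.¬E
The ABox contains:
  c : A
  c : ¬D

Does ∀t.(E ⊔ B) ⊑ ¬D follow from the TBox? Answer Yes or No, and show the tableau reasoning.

1. ∀t.(E ⊔ B) ⊑ ¬D  ⇔  (∀t.(E ⊔ B) ⊓ D) unsat w.r.t. T
   open: L(x₀) ⊇ {D, ¬B, ∀t.(E ⊔ B)}
2. Hence ∀t.(E ⊔ B) ⊑ ¬D: not entailed.

No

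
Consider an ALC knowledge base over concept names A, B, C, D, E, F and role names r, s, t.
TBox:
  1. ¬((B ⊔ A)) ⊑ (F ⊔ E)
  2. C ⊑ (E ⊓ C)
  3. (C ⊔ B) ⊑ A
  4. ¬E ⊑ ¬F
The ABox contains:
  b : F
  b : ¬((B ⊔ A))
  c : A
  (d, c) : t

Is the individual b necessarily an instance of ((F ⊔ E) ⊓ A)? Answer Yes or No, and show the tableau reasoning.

1. b : ((F ⊔ E) ⊓ A)?  L(b) = {F, ¬((B ⊔ A))} ∪ {((¬F ⊓ ¬E) ⊔ ¬A)}
   apply at b: ¬((B ⊔ A))⊑(F ⊔ E)
   open: L(b) ⊇ {E, F, ¬A, ¬B, ¬C} — b ∉ ((F ⊔ E) ⊓ A) possible
2. Hence b : ((F ⊔ E) ⊓ A): not entailed.

No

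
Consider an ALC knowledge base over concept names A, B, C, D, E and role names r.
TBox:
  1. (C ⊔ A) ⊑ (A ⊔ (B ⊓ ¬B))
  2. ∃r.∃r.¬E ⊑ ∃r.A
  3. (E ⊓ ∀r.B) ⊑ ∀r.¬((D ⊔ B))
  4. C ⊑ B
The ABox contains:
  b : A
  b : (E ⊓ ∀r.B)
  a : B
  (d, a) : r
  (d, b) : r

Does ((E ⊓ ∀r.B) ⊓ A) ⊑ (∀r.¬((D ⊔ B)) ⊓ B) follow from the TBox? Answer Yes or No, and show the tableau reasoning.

1. ((E ⊓ ∀r.B) ⊓ A) ⊑ (∀r.¬((D ⊔ B)) ⊓ B)  ⇔  (((E ⊓ ∀r.B) ⊓ A) ⊓ (∃r.(D ⊔ B) ⊔ ¬B)) unsat w.r.t. T
   apply at x₀: (E ⊓ ∀r.B)⊑∀r.¬((D ⊔ B))
   open: L(x₀) ⊇ {A, E, ¬B, ¬C, ∀r.(¬D ⊓ ¬B), …}
2. Hence ((E ⊓ ∀r.B) ⊓ A) ⊑ (∀r.¬((D ⊔ B)) ⊓ B): not entailed.

No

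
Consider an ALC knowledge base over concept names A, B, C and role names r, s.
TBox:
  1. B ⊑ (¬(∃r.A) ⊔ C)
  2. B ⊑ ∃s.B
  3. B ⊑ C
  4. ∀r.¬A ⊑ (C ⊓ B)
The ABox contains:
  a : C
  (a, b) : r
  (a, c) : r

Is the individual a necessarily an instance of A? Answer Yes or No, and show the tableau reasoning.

1. a : A?  L(a) = {C} ∪ {¬A}
   open: L(a) ⊇ {C, ¬A, ¬B, ∃r.A} (+ ∃-successors) — a ∉ A possible
2. Hence a : A: not entailed.

No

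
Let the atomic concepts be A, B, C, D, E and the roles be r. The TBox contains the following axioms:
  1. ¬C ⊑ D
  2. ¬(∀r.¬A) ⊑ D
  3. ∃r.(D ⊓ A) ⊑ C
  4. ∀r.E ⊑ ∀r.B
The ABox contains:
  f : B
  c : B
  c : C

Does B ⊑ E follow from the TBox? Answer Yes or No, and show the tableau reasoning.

1. B ⊑ E  ⇔  (B ⊓ ¬E) unsat w.r.t. T
   open: L(x₀) ⊇ {B, C, ¬E, ∀r.¬A, ∃r.¬E} (+ ∃-successors)
2. Hence B ⊑ E: not entailed.

No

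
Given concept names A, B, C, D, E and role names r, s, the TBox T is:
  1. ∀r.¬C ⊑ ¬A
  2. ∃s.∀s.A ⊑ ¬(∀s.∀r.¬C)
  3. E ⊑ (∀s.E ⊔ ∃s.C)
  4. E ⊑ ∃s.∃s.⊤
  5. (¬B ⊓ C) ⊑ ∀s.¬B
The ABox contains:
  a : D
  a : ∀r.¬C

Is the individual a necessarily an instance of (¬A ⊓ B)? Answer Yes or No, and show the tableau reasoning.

No

1. a : (¬A ⊓ B)?  L(a) = {D, ∀r.¬C} ∪ {(A ⊔ ¬B)}
   apply at a: ∀r.¬C⊑¬A
   open: L(a) ⊇ {D, ¬A, ¬B, ¬C, ¬E, …} — a ∉ (¬A ⊓ B) possible
2. Hence a : (¬A ⊓ B): not entailed.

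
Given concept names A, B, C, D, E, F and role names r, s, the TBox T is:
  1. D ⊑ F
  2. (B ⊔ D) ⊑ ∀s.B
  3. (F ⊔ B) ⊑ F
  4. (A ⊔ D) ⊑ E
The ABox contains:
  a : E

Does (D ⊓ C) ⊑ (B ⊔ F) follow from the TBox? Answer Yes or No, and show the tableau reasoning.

1. (D ⊓ C) ⊑ (B ⊔ F)  ⇔  ((D ⊓ C) ⊓ (¬B ⊓ ¬F)) unsat w.r.t. T
   all branches close; clash {F, ¬F} at x₀
2. Hence (D ⊓ C) ⊑ (B ⊔ F): entailed.

Yes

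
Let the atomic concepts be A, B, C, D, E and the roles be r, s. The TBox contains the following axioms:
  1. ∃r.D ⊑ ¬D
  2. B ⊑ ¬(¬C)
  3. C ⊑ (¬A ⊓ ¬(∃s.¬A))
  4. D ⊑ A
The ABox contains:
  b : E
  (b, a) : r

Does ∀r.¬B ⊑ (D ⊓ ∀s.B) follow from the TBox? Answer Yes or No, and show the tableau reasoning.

1. ∀r.¬B ⊑ (D ⊓ ∀s.B)  ⇔  (∀r.¬B ⊓ (¬D ⊔ ∃s.¬B)) unsat w.r.t. T
   open: L(x₀) ⊇ {¬B, ¬C, ¬D, ∀r.¬B}
2. Hence ∀r.¬B ⊑ (D ⊓ ∀s.B): not entailed.

No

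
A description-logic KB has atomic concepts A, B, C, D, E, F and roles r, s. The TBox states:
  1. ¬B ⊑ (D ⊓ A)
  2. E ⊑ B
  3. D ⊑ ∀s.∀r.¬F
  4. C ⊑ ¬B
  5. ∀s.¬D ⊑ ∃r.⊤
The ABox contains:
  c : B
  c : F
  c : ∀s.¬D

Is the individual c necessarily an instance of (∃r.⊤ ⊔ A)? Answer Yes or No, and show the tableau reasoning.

1. c : (∃r.⊤ ⊔ A)?  L(c) = {B, F, ∀s.¬D} ∪ {(∀r.⊥ ⊓ ¬A)}
   clash {B, ¬B} at c — c ∈ (∃r.⊤ ⊔ A)
2. Hence c : (∃r.⊤ ⊔ A): entailed.

Yes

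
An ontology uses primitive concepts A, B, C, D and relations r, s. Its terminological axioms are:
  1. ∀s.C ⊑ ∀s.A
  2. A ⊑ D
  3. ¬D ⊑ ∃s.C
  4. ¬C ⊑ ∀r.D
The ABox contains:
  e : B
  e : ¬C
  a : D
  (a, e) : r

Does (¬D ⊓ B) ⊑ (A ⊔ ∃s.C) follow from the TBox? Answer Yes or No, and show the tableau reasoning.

Yes

1. (¬D ⊓ B) ⊑ (A ⊔ ∃s.C)  ⇔  ((¬D ⊓ B) ⊓ (¬A ⊓ ∀s.¬C)) unsat w.r.t. T
   all branches close; clash {C, ¬C} at an ∃-successor
2. Hence (¬D ⊓ B) ⊑ (A ⊔ ∃s.C): entailed.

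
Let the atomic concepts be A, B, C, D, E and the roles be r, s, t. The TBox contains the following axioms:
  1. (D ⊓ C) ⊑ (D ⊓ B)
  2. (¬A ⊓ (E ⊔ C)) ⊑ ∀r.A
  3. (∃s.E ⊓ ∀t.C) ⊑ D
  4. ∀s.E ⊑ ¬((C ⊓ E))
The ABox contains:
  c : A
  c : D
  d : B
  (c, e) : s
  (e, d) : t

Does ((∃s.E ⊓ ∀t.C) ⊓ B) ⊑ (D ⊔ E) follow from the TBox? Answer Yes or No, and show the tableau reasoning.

1. ((∃s.E ⊓ ∀t.C) ⊓ B) ⊑ (D ⊔ E)  ⇔  (((∃s.E ⊓ ∀t.C) ⊓ B) ⊓ (¬D ⊓ ¬E)) unsat w.r.t. T
   all branches close; clash {D, ¬D} at x₀
2. Hence ((∃s.E ⊓ ∀t.C) ⊓ B) ⊑ (D ⊔ E): entailed.

Yes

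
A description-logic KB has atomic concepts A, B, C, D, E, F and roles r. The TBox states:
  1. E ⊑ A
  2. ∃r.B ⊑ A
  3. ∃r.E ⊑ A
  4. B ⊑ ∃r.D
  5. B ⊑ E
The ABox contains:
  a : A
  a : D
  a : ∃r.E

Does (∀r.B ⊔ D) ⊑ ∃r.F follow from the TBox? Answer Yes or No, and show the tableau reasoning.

No

1. (∀r.B ⊔ D) ⊑ ∃r.F  ⇔  ((∀r.B ⊔ D) ⊓ ∀r.¬F) unsat w.r.t. T
   open: L(x₀) ⊇ {¬B, ¬E, ∀r.B, ∀r.¬B, ∀r.¬E, …}
2. Hence (∀r.B ⊔ D) ⊑ ∃r.F: not entailed.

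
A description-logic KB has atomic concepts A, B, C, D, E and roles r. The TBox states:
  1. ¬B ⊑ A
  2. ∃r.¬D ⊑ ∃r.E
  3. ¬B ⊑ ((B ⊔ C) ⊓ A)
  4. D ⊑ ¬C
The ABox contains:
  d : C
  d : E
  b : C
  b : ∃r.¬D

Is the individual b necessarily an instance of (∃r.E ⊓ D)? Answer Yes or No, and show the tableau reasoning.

No

1. b : (∃r.E ⊓ D)?  L(b) = {C, ∃r.¬D} ∪ {(∀r.¬E ⊔ ¬D)}
   apply at b: ∃r.¬D⊑∃r.E
   open: L(b) ⊇ {B, C, ¬D, ∃r.E, ∃r.¬D} (+ ∃-successors) — b ∉ (∃r.E ⊓ D) possible
2. Hence b : (∃r.E ⊓ D): not entailed.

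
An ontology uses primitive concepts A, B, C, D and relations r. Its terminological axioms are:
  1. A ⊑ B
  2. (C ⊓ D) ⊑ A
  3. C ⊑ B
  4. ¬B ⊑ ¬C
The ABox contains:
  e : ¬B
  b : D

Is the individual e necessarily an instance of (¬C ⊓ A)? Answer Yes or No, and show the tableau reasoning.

1. e : (¬C ⊓ A)?  L(e) = {¬B} ∪ {(C ⊔ ¬A)}
   apply at e: ¬B⊑¬C
   open: L(e) ⊇ {¬A, ¬B, ¬C} — e ∉ (¬C ⊓ A) possible
2. Hence e : (¬C ⊓ A): not entailed.

No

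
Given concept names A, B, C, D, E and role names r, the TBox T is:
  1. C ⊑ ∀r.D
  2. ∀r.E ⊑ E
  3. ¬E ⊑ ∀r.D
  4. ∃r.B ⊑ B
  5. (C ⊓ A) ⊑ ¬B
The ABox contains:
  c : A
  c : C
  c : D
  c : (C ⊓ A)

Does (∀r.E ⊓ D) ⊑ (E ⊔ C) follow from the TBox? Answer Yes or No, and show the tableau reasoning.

1. (∀r.E ⊓ D) ⊑ (E ⊔ C)  ⇔  ((∀r.E ⊓ D) ⊓ (¬E ⊓ ¬C)) unsat w.r.t. T
   all branches close; clash {B, ¬B} at x₀
2. Hence (∀r.E ⊓ D) ⊑ (E ⊔ C): entailed.

Yes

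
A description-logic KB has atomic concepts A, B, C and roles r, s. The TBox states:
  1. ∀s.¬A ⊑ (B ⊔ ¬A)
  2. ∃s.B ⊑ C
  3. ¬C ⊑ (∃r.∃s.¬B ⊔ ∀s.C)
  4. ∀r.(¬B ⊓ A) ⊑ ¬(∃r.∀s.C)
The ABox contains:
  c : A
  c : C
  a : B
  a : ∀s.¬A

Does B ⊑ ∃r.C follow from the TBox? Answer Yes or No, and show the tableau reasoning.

1. B ⊑ ∃r.C  ⇔  (B ⊓ ∀r.¬C) unsat w.r.t. T
   open: L(x₀) ⊇ {B, C, ∀r.¬C, ∀s.¬B, ∃r.(B ⊔ ¬A), …} (+ ∃-successors)
2. Hence B ⊑ ∃r.C: not entailed.

No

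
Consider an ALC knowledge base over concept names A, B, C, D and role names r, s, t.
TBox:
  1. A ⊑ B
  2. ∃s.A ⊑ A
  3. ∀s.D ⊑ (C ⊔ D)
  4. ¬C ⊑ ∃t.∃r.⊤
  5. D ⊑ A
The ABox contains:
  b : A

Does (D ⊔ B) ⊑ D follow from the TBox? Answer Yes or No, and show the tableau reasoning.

No

1. (D ⊔ B) ⊑ D  ⇔  ((D ⊔ B) ⊓ ¬D) unsat w.r.t. T
   open: L(x₀) ⊇ {B, C, ¬D, ∀s.¬A, ∃s.¬D} (+ ∃-successors)
2. Hence (D ⊔ B) ⊑ D: not entailed.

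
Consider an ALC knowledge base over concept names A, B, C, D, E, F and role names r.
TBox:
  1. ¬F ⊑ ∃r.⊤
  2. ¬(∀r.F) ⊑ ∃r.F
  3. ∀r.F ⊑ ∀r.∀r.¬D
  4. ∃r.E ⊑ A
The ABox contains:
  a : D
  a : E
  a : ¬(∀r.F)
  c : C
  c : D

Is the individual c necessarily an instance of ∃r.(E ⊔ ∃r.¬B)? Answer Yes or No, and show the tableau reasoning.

No

1. c : ∃r.(E ⊔ ∃r.¬B)?  L(c) = {C, D} ∪ {∀r.(¬E ⊓ ∀r.B)}
   open: L(c) ⊇ {C, D, F, ∀r.(¬E ⊓ ∀r.B), ∀r.F, …} — c ∉ ∃r.(E ⊔ ∃r.¬B) possible
2. Hence c : ∃r.(E ⊔ ∃r.¬B): not entailed.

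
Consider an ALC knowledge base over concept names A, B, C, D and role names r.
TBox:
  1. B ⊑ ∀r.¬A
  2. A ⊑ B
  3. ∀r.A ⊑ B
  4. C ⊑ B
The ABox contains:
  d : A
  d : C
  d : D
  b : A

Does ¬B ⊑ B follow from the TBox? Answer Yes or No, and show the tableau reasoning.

1. ¬B ⊑ B  ⇔  (¬B ⊓ ¬B) unsat w.r.t. T
   open: L(x₀) ⊇ {¬A, ¬B, ¬C, ∃r.¬A} (+ ∃-successors)
2. Hence ¬B ⊑ B: not entailed.

No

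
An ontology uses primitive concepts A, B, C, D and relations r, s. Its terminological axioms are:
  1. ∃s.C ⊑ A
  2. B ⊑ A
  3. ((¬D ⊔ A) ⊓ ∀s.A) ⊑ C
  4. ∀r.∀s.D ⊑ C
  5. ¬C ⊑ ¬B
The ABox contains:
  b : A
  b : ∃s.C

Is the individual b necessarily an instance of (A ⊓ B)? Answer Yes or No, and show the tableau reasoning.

1. b : (A ⊓ B)?  L(b) = {A, ∃s.C} ∪ {(¬A ⊔ ¬B)}
   open: L(b) ⊇ {A, C, ¬B, ∃s.C} (+ ∃-successors) — b ∉ (A ⊓ B) possible
2. Hence b : (A ⊓ B): not entailed.

No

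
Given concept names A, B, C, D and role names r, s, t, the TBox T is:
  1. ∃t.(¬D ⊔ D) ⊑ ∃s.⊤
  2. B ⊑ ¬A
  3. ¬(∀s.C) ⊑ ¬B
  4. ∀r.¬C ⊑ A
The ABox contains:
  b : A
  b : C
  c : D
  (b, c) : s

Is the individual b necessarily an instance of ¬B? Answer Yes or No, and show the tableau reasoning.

1. b : ¬B?  L(b) = {A, C} ∪ {B}
   clash {A, ¬A} at b — b ∈ ¬B
2. Hence b : ¬B: entailed.

Yes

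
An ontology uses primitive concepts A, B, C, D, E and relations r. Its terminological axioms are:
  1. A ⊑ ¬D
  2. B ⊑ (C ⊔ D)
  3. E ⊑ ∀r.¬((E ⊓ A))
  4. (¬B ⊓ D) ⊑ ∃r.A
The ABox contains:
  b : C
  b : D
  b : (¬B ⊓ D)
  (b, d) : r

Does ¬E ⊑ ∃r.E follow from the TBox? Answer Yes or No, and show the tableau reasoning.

No

1. ¬E ⊑ ∃r.E  ⇔  (¬E ⊓ ∀r.¬E) unsat w.r.t. T
   open: L(x₀) ⊇ {¬A, ¬B, ¬D, ¬E, ∀r.¬E}
2. Hence ¬E ⊑ ∃r.E: not entailed.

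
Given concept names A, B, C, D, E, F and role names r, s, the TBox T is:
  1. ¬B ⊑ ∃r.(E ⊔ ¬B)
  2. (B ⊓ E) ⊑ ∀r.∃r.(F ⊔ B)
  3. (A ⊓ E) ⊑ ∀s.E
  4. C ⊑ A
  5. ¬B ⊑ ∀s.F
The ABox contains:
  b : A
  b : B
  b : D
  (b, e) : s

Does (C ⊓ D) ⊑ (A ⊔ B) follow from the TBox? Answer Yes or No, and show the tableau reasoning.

1. (C ⊓ D) ⊑ (A ⊔ B)  ⇔  ((C ⊓ D) ⊓ (¬A ⊓ ¬B)) unsat w.r.t. T
   all branches close; clash {A, ¬A} at x₀
2. Hence (C ⊓ D) ⊑ (A ⊔ B): entailed.

Yes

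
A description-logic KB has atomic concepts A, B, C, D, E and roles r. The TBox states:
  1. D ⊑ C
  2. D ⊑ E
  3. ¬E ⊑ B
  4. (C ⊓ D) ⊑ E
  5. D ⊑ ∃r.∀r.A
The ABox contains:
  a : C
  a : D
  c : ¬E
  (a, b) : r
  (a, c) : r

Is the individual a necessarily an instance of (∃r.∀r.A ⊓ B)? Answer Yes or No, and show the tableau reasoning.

No

1. a : (∃r.∀r.A ⊓ B)?  L(a) = {C, D} ∪ {(∀r.∃r.¬A ⊔ ¬B)}
   apply at a: D⊑E; D⊑∃r.∀r.A
   open: L(a) ⊇ {C, D, E, ¬B, ∃r.∀r.A} (+ ∃-successors) — a ∉ (∃r.∀r.A ⊓ B) possible
2. Hence a : (∃r.∀r.A ⊓ B): not entailed.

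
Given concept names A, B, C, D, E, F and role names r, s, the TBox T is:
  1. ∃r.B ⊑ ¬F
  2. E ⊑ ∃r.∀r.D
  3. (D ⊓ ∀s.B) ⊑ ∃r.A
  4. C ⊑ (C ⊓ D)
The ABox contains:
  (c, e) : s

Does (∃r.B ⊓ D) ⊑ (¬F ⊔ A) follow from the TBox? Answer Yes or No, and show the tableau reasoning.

Yes

1. (∃r.B ⊓ D) ⊑ (¬F ⊔ A)  ⇔  ((∃r.B ⊓ D) ⊓ (F ⊓ ¬A)) unsat w.r.t. T
   all branches close; clash {F, ¬F} at x₀
2. Hence (∃r.B ⊓ D) ⊑ (¬F ⊔ A): entailed.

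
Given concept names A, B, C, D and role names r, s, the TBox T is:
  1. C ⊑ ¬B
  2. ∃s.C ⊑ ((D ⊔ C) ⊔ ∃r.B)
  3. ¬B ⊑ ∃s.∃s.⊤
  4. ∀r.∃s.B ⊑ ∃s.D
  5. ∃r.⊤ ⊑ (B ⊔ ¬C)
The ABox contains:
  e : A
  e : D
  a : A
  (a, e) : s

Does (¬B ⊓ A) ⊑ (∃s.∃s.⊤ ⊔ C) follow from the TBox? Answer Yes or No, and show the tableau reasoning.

1. (¬B ⊓ A) ⊑ (∃s.∃s.⊤ ⊔ C)  ⇔  ((¬B ⊓ A) ⊓ (∀s.∀s.⊥ ⊓ ¬C)) unsat w.r.t. T
   all branches close; clash ⊥ at an ∃-successor
2. Hence (¬B ⊓ A) ⊑ (∃s.∃s.⊤ ⊔ C): entailed.

Yes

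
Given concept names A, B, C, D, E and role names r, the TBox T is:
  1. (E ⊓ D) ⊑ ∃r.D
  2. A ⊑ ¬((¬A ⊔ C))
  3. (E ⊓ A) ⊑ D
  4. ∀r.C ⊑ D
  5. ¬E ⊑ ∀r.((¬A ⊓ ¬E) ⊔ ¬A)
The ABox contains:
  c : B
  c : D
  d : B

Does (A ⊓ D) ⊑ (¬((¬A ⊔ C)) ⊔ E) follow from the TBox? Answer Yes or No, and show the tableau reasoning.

Yes

1. (A ⊓ D) ⊑ (¬((¬A ⊔ C)) ⊔ E)  ⇔  ((A ⊓ D) ⊓ ((¬A ⊔ C) ⊓ ¬E)) unsat w.r.t. T
   all branches close; clash {C, ¬C} at x₀
2. Hence (A ⊓ D) ⊑ (¬((¬A ⊔ C)) ⊔ E): entailed.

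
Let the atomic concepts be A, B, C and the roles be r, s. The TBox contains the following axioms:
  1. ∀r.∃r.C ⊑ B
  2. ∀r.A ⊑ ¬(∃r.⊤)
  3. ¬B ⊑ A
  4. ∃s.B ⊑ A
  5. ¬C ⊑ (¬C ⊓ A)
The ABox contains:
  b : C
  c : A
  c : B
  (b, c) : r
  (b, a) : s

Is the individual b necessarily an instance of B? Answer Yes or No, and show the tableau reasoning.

1. b : B?  L(b) = {C} ∪ {¬B}
   apply at b: ¬B⊑A
   open: L(b) ⊇ {A, C, ¬B, ∃r.¬A, ∃r.∀r.¬C} (+ ∃-successors) — b ∉ B possible
2. Hence b : B: not entailed.

No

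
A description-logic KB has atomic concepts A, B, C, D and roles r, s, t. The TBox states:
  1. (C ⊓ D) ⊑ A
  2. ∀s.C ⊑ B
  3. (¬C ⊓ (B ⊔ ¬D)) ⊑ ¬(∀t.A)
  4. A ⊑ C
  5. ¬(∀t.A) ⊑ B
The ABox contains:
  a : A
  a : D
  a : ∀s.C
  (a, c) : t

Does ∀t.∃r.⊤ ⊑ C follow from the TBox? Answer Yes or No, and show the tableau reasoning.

1. ∀t.∃r.⊤ ⊑ C  ⇔  (∀t.∃r.⊤ ⊓ ¬C) unsat w.r.t. T
   open: L(x₀) ⊇ {D, ¬A, ¬B, ¬C, ∀t.A, …} (+ ∃-successors)
2. Hence ∀t.∃r.⊤ ⊑ C: not entailed.

No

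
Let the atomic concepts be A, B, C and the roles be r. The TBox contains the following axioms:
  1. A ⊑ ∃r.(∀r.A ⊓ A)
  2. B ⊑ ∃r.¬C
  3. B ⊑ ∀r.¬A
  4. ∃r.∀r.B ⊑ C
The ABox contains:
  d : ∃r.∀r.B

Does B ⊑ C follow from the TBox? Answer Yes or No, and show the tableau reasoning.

1. B ⊑ C  ⇔  (B ⊓ ¬C) unsat w.r.t. T
   apply at x₀: B⊑∃r.¬C; B⊑∀r.¬A
   open: L(x₀) ⊇ {B, ¬A, ¬C, ∀r.¬A, ∀r.∃r.¬B, …} (+ ∃-successors)
2. Hence B ⊑ C: not entailed.

No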